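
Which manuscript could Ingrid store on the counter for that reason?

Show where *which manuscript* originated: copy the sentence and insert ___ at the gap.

Pre-movement form: Ingrid could store which manuscript on the counter for that reason.
'which manuscript' is the direct object of 'store'. The gap is right after 'store'.

Which manuscript could Ingrid store ___ on the counter for that reason?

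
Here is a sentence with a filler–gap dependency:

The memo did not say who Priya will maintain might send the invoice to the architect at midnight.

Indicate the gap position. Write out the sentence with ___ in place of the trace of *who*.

The memo did not say who Priya will maintain ___ might send the invoice to the architect at midnight.

Before movement: Priya will maintain who might send the invoice to the architect at midnight.
'who' is the subject of the clause embedded under 'maintain'. The gap is right after 'maintain'.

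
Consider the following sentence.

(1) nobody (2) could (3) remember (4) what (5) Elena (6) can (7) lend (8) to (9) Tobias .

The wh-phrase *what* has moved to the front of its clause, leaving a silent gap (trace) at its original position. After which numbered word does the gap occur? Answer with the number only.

Underlying clause: Elena can lend what to Tobias.
'what' is the direct object of 'lend'. Wh-movement fronts it, leaving a gap right after 'lend':
Nobody could remember what Elena can lend ___ to Tobias.
'lend' is word 7.

7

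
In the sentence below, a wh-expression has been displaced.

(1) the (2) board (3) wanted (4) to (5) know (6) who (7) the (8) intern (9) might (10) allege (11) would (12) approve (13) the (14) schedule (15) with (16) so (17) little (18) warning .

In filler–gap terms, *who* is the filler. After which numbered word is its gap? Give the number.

Underlying clause: The intern might allege who would approve the schedule with so little warning.
'who' is the subject of the clause embedded under 'allege'. Fronting leaves a gap immediately after 'allege':
The board wanted to know who the intern might allege ___ would approve the schedule with so little warning.
'allege' is word 10.

10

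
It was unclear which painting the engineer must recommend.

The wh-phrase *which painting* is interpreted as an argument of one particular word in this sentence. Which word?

Before movement: The engineer must recommend which painting.
'which painting' functions as the direct object of 'recommend'. Wh-movement fronts it, leaving a gap right after 'recommend':
It was unclear which painting the engineer must recommend ___.

recommend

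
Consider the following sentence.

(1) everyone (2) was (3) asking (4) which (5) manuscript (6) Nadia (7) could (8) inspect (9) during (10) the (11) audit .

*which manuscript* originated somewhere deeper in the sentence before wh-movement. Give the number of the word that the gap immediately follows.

8

Pre-movement form: Nadia could inspect which manuscript during the audit.
The filler 'which manuscript' is interpreted as the direct object of 'inspect'. Wh-movement fronts it, leaving a gap right after 'inspect':
Everyone was asking which manuscript Nadia could inspect ___ during the audit.
'inspect' is word 8.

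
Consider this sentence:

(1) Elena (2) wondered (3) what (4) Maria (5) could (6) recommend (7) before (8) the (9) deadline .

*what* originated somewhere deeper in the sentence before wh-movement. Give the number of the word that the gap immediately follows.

6

Before movement: Maria could recommend what before the deadline.
The filler 'what' is interpreted as the direct object of 'recommend'. Wh-movement fronts it, leaving a gap right after 'recommend':
Elena wondered what Maria could recommend ___ before the deadline.
'recommend' is word 6.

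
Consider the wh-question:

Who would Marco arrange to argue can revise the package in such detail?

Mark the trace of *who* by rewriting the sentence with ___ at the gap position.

Who would Marco arrange to argue ___ can revise the package in such detail?

Before movement: Marco would arrange to argue who can revise the package in such detail.
'who' is the subject of the clause embedded under 'argue'. The gap is right after 'argue'.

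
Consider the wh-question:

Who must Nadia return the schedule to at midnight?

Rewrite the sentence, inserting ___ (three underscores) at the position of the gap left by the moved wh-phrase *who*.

Who must Nadia return the schedule to ___ at midnight?

Before movement: Nadia must return the schedule to who at midnight.
The filler 'who' is interpreted as the object of the preposition 'to' (recipient of 'return'). The gap is right after 'to'.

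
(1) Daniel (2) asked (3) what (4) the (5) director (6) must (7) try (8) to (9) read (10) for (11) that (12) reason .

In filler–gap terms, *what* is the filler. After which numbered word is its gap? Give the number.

In situ: The director must try to read what for that reason.
'what' is the direct object of 'read'. It moves to the left edge, and the trace sits right after 'read':
Daniel asked what the director must try to read ___ for that reason.
'read' is word 9.

9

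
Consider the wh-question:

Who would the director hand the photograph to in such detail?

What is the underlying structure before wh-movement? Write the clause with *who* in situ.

The director would hand the photograph to who in such detail.

'who' is the object of the preposition 'to' (recipient of 'hand'). It moves to the left edge, and the trace sits right after 'to':
Who would the director hand the photograph to ___ in such detail?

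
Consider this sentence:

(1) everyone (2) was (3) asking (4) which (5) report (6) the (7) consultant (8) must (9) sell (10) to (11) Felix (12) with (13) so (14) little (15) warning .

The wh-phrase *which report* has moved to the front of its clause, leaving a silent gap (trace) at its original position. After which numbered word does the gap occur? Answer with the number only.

9

In situ: The consultant must sell which report to Felix with so little warning.
'which report' is the direct object of 'sell'. Fronting leaves a gap immediately after 'sell':
Everyone was asking which report the consultant must sell ___ to Felix with so little warning.
'sell' is word 9.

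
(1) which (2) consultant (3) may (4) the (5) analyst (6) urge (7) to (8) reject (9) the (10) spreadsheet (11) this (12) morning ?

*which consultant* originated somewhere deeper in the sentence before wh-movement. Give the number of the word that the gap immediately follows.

Before movement: The analyst may urge which consultant to reject the spreadsheet this morning.
'which consultant' functions as the direct object of 'urge'. It moves to the left edge, and the trace sits right after 'urge':
Which consultant may the analyst urge ___ to reject the spreadsheet this morning?
'urge' is word 6.

6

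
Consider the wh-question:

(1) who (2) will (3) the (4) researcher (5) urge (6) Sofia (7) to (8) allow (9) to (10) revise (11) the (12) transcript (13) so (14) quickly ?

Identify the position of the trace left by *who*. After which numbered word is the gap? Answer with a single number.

Before movement: The researcher will urge Sofia to allow who to revise the transcript so quickly.
'who' functions as the direct object of 'allow'. Wh-movement fronts it, leaving a gap right after 'allow':
Who will the researcher urge Sofia to allow ___ to revise the transcript so quickly?
'allow' is word 8.

8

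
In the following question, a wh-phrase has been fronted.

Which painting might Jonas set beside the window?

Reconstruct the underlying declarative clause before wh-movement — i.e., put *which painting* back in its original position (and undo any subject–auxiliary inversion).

Jonas might set which painting beside the window.

The filler 'which painting' is interpreted as the direct object of 'set'. Fronting leaves a gap immediately after 'set':
Which painting might Jonas set ___ beside the window?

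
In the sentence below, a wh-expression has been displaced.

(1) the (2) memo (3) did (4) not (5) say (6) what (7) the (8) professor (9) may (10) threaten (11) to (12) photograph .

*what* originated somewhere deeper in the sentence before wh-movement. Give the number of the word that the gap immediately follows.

In situ: The professor may threaten to photograph what.
The filler 'what' is interpreted as the direct object of 'photograph'. It moves to the left edge, and the trace sits right after 'photograph':
The memo did not say what the professor may threaten to photograph ___.
'photograph' is word 12.

12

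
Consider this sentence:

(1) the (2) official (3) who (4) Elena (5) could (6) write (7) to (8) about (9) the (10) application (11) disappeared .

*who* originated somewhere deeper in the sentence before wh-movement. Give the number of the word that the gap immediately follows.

7

'who' functions as the object of the preposition 'to'. It moves to the left edge, and the trace sits right after 'to':
The official who Elena could write to ___ about the application disappeared.
'to' is word 7.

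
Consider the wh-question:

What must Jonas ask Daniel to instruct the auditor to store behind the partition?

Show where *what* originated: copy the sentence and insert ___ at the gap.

Before movement: Jonas must ask Daniel to instruct the auditor to store what behind the partition.
The filler 'what' is interpreted as the direct object of 'store'. The gap is right after 'store'.

What must Jonas ask Daniel to instruct the auditor to store ___ behind the partition?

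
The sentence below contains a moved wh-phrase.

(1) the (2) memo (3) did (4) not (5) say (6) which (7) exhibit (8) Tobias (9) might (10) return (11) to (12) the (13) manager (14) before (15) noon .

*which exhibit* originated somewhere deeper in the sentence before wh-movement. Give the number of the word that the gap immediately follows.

10

Before movement: Tobias might return which exhibit to the manager before noon.
'which exhibit' functions as the direct object of 'return'. It moves to the left edge, and the trace sits right after 'return':
The memo did not say which exhibit Tobias might return ___ to the manager before noon.
'return' is word 10.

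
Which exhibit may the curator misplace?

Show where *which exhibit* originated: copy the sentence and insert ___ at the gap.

Pre-movement form: The curator may misplace which exhibit.
The filler 'which exhibit' is interpreted as the direct object of 'misplace'. The gap is right after 'misplace'.

Which exhibit may the curator misplace ___?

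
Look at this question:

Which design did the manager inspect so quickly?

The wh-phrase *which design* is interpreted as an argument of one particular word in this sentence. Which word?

inspect

In situ: The manager did inspect which design so quickly.
The filler 'which design' is interpreted as the direct object of 'inspect'. Fronting leaves a gap immediately after 'inspect':
Which design did the manager inspect ___ so quickly?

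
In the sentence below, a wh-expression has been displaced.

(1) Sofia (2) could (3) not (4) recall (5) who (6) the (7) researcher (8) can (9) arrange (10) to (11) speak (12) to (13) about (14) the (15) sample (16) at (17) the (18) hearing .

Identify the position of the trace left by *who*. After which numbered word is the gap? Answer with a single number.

In situ: The researcher can arrange to speak to who about the sample at the hearing.
'who' is the object of the preposition 'to'. Fronting leaves a gap immediately after 'to':
Sofia could not recall who the researcher can arrange to speak to ___ about the sample at the hearing.
'to' is word 12.

12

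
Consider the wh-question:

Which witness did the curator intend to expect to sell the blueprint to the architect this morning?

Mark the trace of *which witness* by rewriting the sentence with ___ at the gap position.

Which witness did the curator intend to expect ___ to sell the blueprint to the architect this morning?

In situ: The curator did intend to expect which witness to sell the blueprint to the architect this morning.
'which witness' is the direct object of 'expect'. The gap is right after 'expect'.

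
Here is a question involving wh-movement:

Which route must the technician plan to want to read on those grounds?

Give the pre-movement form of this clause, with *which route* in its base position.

The technician must plan to want to read which route on those grounds.

'which route' functions as the direct object of 'read'. It moves to the left edge, and the trace sits right after 'read':
Which route must the technician plan to want to read ___ on those grounds?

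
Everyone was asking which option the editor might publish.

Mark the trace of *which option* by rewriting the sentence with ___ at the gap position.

Underlying clause: The editor might publish which option.
'which option' functions as the direct object of 'publish'. The gap is right after 'publish'.

Everyone was asking which option the editor might publish ___.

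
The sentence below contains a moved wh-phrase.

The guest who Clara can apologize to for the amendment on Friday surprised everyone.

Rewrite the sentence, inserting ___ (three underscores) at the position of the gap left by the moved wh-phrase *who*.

The guest who Clara can apologize to ___ for the amendment on Friday surprised everyone.

'who' functions as the object of the preposition 'to'. The gap is right after 'to'.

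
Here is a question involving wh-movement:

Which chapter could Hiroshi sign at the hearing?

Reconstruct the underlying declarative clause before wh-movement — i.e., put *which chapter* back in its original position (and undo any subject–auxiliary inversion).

Hiroshi could sign which chapter at the hearing.

'which chapter' is the direct object of 'sign'. Wh-movement fronts it, leaving a gap right after 'sign':
Which chapter could Hiroshi sign ___ at the hearing?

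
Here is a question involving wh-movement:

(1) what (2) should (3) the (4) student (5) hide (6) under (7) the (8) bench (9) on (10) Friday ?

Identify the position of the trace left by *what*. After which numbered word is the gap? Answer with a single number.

5

Pre-movement form: The student should hide what under the bench on Friday.
'what' functions as the direct object of 'hide'. Wh-movement fronts it, leaving a gap right after 'hide':
What should the student hide ___ under the bench on Friday?
'hide' is word 5.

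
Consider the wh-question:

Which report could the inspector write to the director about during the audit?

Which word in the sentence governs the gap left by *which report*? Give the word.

Pre-movement form: The inspector could write to the director about which report during the audit.
'which report' functions as the object of the preposition 'about'. It moves to the left edge, and the trace sits right after 'about':
Which report could the inspector write to the director about ___ during the audit?

about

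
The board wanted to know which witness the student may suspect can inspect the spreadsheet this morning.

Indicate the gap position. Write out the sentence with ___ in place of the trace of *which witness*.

The board wanted to know which witness the student may suspect ___ can inspect the spreadsheet this morning.

Before movement: The student may suspect which witness can inspect the spreadsheet this morning.
The filler 'which witness' is interpreted as the subject of the clause embedded under 'suspect'. The gap is right after 'suspect'.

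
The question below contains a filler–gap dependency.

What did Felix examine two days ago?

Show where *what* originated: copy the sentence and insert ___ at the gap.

What did Felix examine ___ two days ago?

Before movement: Felix did examine what two days ago.
'what' functions as the direct object of 'examine'. The gap is right after 'examine'.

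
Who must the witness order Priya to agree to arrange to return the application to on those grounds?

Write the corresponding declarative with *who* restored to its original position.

'who' functions as the object of the preposition 'to' (recipient of 'return'). Fronting leaves a gap immediately after 'to':
Who must the witness order Priya to agree to arrange to return the application to ___ on those grounds?

The witness must order Priya to agree to arrange to return the application to who on those grounds.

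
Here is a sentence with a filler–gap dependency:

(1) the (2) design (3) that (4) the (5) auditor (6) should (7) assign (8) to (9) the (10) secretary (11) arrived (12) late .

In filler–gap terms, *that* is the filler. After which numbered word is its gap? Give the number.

7

'that' functions as the direct object of 'assign'. It moves to the left edge, and the trace sits right after 'assign':
The design that the auditor should assign ___ to the secretary arrived late.
'assign' is word 7.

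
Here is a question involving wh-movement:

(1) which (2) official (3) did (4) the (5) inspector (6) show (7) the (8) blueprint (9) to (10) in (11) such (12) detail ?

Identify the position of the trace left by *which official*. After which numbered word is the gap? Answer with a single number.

In situ: The inspector did show the blueprint to which official in such detail.
The filler 'which official' is interpreted as the object of the preposition 'to' (recipient of 'show'). Fronting leaves a gap immediately after 'to':
Which official did the inspector show the blueprint to ___ in such detail?
'to' is word 9.

9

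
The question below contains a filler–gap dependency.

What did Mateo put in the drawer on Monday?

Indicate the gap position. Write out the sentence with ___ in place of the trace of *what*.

What did Mateo put ___ in the drawer on Monday?

Before movement: Mateo did put what in the drawer on Monday.
The filler 'what' is interpreted as the direct object of 'put'. The gap is right after 'put'.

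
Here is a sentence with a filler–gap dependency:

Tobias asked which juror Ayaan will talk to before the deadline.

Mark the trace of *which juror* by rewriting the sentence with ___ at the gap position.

Tobias asked which juror Ayaan will talk to ___ before the deadline.

Before movement: Ayaan will talk to which juror before the deadline.
'which juror' functions as the object of the preposition 'to'. The gap is right after 'to'.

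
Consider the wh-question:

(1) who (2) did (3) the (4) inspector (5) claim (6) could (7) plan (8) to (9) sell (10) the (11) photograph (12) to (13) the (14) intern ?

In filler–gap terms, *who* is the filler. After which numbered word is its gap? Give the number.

Pre-movement form: The inspector did claim who could plan to sell the photograph to the intern.
'who' functions as the subject of the clause embedded under 'claim'. Fronting leaves a gap immediately after 'claim':
Who did the inspector claim ___ could plan to sell the photograph to the intern?
'claim' is word 5.

5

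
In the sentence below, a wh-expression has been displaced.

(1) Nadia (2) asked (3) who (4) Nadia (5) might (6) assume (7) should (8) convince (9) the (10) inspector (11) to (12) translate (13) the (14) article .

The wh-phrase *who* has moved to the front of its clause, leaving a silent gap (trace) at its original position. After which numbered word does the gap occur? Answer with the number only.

6

Pre-movement form: Nadia might assume who should convince the inspector to translate the article.
'who' is the subject of the clause embedded under 'assume'. It moves to the left edge, and the trace sits right after 'assume':
Nadia asked who Nadia might assume ___ should convince the inspector to translate the article.
'assume' is word 6.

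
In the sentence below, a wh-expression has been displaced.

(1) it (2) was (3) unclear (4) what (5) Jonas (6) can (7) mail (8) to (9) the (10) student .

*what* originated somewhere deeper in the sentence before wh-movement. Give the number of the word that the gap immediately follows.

In situ: Jonas can mail what to the student.
'what' functions as the direct object of 'mail'. Fronting leaves a gap immediately after 'mail':
It was unclear what Jonas can mail ___ to the student.
'mail' is word 7.

7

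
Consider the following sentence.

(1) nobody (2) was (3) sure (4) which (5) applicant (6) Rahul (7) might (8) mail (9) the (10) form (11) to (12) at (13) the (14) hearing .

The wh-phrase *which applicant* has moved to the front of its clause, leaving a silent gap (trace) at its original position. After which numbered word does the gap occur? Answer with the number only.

In situ: Rahul might mail the form to which applicant at the hearing.
The filler 'which applicant' is interpreted as the object of the preposition 'to' (recipient of 'mail'). It moves to the left edge, and the trace sits right after 'to':
Nobody was sure which applicant Rahul might mail the form to ___ at the hearing.
'to' is word 11.

11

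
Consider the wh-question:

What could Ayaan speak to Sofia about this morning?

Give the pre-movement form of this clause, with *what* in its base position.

'what' functions as the object of the preposition 'about'. Wh-movement fronts it, leaving a gap right after 'about':
What could Ayaan speak to Sofia about ___ this morning?

Ayaan could speak to Sofia about what this morning.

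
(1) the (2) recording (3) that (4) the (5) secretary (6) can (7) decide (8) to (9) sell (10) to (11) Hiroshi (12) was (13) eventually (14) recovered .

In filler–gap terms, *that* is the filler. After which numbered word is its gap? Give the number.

9

'that' functions as the direct object of 'sell'. It moves to the left edge, and the trace sits right after 'sell':
The recording that the secretary can decide to sell ___ to Hiroshi was eventually recovered.
'sell' is word 9.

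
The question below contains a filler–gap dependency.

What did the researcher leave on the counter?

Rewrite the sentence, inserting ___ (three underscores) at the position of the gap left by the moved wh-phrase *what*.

What did the researcher leave ___ on the counter?

Underlying clause: The researcher did leave what on the counter.
'what' is the direct object of 'leave'. The gap is right after 'leave'.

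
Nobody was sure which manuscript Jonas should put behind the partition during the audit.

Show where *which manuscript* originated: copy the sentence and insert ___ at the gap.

Nobody was sure which manuscript Jonas should put ___ behind the partition during the audit.

Underlying clause: Jonas should put which manuscript behind the partition during the audit.
'which manuscript' is the direct object of 'put'. The gap is right after 'put'.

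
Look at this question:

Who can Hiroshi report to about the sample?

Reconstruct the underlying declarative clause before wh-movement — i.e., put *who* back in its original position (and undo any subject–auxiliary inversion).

Hiroshi can report to who about the sample.

'who' functions as the object of the preposition 'to'. Fronting leaves a gap immediately after 'to':
Who can Hiroshi report to ___ about the sample?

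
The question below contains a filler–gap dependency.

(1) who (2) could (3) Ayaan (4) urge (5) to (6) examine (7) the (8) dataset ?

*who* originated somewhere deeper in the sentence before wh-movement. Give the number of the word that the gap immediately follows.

Pre-movement form: Ayaan could urge who to examine the dataset.
'who' is the direct object of 'urge'. Wh-movement fronts it, leaving a gap right after 'urge':
Who could Ayaan urge ___ to examine the dataset?
'urge' is word 4.

4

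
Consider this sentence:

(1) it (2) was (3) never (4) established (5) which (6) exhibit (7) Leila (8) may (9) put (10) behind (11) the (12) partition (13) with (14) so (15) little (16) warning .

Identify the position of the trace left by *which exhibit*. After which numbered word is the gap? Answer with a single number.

9

Pre-movement form: Leila may put which exhibit behind the partition with so little warning.
The filler 'which exhibit' is interpreted as the direct object of 'put'. Wh-movement fronts it, leaving a gap right after 'put':
It was never established which exhibit Leila may put ___ behind the partition with so little warning.
'put' is word 9.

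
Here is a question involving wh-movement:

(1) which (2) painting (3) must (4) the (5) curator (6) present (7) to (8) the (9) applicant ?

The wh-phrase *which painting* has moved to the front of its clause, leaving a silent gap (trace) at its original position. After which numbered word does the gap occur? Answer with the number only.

Pre-movement form: The curator must present which painting to the applicant.
'which painting' functions as the direct object of 'present'. Wh-movement fronts it, leaving a gap right after 'present':
Which painting must the curator present ___ to the applicant?
'present' is word 6.

6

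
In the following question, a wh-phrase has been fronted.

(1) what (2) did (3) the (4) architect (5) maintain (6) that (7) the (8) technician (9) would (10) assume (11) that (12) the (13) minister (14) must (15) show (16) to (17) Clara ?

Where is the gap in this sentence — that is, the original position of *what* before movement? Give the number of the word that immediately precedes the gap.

15

In situ: The architect did maintain that the technician would assume that the minister must show what to Clara.
The filler 'what' is interpreted as the direct object of 'show'. It moves to the left edge, and the trace sits right after 'show':
What did the architect maintain that the technician would assume that the minister must show ___ to Clara?
'show' is word 15.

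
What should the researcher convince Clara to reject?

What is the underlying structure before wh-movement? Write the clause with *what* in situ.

The filler 'what' is interpreted as the direct object of 'reject'. Wh-movement fronts it, leaving a gap right after 'reject':
What should the researcher convince Clara to reject ___?

The researcher should convince Clara to reject what.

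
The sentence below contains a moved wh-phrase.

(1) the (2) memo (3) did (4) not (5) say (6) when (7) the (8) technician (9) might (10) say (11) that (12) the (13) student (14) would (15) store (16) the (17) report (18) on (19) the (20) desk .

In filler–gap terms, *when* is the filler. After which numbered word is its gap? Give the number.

Underlying clause: The technician might say that the student would store the report on the desk when.
The filler 'when' is interpreted as the temporal adjunct. It moves to the left edge, and the trace sits right after 'desk':
The memo did not say when the technician might say that the student would store the report on the desk ___.
'desk' is word 20.

20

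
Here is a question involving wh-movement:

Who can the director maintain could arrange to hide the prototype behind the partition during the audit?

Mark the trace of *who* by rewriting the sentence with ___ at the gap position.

Who can the director maintain ___ could arrange to hide the prototype behind the partition during the audit?

In situ: The director can maintain who could arrange to hide the prototype behind the partition during the audit.
'who' is the subject of the clause embedded under 'maintain'. The gap is right after 'maintain'.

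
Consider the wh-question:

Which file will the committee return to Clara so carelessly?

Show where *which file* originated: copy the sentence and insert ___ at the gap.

Which file will the committee return ___ to Clara so carelessly?

In situ: The committee will return which file to Clara so carelessly.
The filler 'which file' is interpreted as the direct object of 'return'. The gap is right after 'return'.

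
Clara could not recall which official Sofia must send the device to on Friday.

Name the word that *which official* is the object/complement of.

to

Underlying clause: Sofia must send the device to which official on Friday.
'which official' functions as the object of the preposition 'to' (recipient of 'send'). Wh-movement fronts it, leaving a gap right after 'to':
Clara could not recall which official Sofia must send the device to ___ on Friday.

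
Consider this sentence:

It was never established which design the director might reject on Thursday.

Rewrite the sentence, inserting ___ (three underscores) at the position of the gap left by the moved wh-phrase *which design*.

Before movement: The director might reject which design on Thursday.
'which design' functions as the direct object of 'reject'. The gap is right after 'reject'.

It was never established which design the director might reject ___ on Thursday.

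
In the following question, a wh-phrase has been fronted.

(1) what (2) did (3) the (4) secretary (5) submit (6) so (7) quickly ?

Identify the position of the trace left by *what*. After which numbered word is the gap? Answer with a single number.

Before movement: The secretary did submit what so quickly.
'what' functions as the direct object of 'submit'. Wh-movement fronts it, leaving a gap right after 'submit':
What did the secretary submit ___ so quickly?
'submit' is word 5.

5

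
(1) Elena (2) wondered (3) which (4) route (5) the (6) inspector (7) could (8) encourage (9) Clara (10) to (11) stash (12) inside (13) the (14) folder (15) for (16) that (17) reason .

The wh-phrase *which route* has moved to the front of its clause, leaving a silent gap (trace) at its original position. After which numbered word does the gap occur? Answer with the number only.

Underlying clause: The inspector could encourage Clara to stash which route inside the folder for that reason.
The filler 'which route' is interpreted as the direct object of 'stash'. Wh-movement fronts it, leaving a gap right after 'stash':
Elena wondered which route the inspector could encourage Clara to stash ___ inside the folder for that reason.
'stash' is word 11.

11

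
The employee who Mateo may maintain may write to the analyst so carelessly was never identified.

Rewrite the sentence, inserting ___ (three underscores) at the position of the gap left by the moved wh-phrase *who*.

'who' is the subject of the clause embedded under 'maintain'. The gap is right after 'maintain'.

The employee who Mateo may maintain ___ may write to the analyst so carelessly was never identified.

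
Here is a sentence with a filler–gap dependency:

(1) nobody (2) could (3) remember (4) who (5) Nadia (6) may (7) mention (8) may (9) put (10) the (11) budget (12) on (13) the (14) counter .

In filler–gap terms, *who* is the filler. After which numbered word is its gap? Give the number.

7

Pre-movement form: Nadia may mention who may put the budget on the counter.
'who' functions as the subject of the clause embedded under 'mention'. Wh-movement fronts it, leaving a gap right after 'mention':
Nobody could remember who Nadia may mention ___ may put the budget on the counter.
'mention' is word 7.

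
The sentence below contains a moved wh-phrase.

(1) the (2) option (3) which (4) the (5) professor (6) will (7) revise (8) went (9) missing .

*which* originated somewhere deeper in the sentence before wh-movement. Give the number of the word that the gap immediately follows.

7

'which' functions as the direct object of 'revise'. Wh-movement fronts it, leaving a gap right after 'revise':
The option which the professor will revise ___ went missing.
'revise' is word 7.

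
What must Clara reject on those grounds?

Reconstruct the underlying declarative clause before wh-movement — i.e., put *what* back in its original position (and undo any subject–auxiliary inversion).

Clara must reject what on those grounds.

'what' is the direct object of 'reject'. It moves to the left edge, and the trace sits right after 'reject':
What must Clara reject ___ on those grounds?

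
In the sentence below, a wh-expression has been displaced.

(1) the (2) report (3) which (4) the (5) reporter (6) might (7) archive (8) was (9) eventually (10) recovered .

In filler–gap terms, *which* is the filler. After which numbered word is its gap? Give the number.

'which' is the direct object of 'archive'. It moves to the left edge, and the trace sits right after 'archive':
The report which the reporter might archive ___ was eventually recovered.
'archive' is word 7.

7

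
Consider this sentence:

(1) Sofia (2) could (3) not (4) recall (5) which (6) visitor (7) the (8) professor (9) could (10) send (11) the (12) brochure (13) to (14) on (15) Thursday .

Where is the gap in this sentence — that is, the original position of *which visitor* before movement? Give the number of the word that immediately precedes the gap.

13

Before movement: The professor could send the brochure to which visitor on Thursday.
The filler 'which visitor' is interpreted as the object of the preposition 'to' (recipient of 'send'). Fronting leaves a gap immediately after 'to':
Sofia could not recall which visitor the professor could send the brochure to ___ on Thursday.
'to' is word 13.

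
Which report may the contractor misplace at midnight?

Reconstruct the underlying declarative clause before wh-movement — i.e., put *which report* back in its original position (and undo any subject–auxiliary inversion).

The contractor may misplace which report at midnight.

'which report' is the direct object of 'misplace'. Wh-movement fronts it, leaving a gap right after 'misplace':
Which report may the contractor misplace ___ at midnight?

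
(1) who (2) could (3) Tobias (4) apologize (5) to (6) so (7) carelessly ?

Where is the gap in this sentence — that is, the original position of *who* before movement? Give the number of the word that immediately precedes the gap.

5

Pre-movement form: Tobias could apologize to who so carelessly.
'who' functions as the object of the preposition 'to'. Fronting leaves a gap immediately after 'to':
Who could Tobias apologize to ___ so carelessly?
'to' is word 5.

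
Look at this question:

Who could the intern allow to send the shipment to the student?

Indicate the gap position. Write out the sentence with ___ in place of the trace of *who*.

Before movement: The intern could allow who to send the shipment to the student.
The filler 'who' is interpreted as the direct object of 'allow'. The gap is right after 'allow'.

Who could the intern allow ___ to send the shipment to the student?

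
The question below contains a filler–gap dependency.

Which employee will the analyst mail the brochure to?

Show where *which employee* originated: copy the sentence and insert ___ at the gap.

Which employee will the analyst mail the brochure to ___?

Before movement: The analyst will mail the brochure to which employee.
'which employee' functions as the object of the preposition 'to' (recipient of 'mail'). The gap is right after 'to'.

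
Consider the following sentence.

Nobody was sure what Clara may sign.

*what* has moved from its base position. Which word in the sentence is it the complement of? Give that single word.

sign

Underlying clause: Clara may sign what.
'what' is the direct object of 'sign'. Wh-movement fronts it, leaving a gap right after 'sign':
Nobody was sure what Clara may sign ___.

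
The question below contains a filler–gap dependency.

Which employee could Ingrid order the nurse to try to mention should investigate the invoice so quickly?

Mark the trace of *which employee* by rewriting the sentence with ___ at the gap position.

Underlying clause: Ingrid could order the nurse to try to mention which employee should investigate the invoice so quickly.
'which employee' is the subject of the clause embedded under 'mention'. The gap is right after 'mention'.

Which employee could Ingrid order the nurse to try to mention ___ should investigate the invoice so quickly?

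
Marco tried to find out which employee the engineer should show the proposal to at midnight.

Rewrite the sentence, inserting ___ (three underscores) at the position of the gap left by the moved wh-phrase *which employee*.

Underlying clause: The engineer should show the proposal to which employee at midnight.
The filler 'which employee' is interpreted as the object of the preposition 'to' (recipient of 'show'). The gap is right after 'to'.

Marco tried to find out which employee the engineer should show the proposal to ___ at midnight.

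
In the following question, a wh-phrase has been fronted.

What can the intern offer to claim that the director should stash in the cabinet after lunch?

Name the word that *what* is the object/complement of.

In situ: The intern can offer to claim that the director should stash what in the cabinet after lunch.
'what' is the direct object of 'stash'. Wh-movement fronts it, leaving a gap right after 'stash':
What can the intern offer to claim that the director should stash ___ in the cabinet after lunch?

stash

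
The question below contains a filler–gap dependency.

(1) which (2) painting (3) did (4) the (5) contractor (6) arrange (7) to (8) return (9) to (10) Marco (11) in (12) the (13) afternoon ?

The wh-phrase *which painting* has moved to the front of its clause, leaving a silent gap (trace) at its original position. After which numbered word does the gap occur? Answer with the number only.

8

Before movement: The contractor did arrange to return which painting to Marco in the afternoon.
The filler 'which painting' is interpreted as the direct object of 'return'. Wh-movement fronts it, leaving a gap right after 'return':
Which painting did the contractor arrange to return ___ to Marco in the afternoon?
'return' is word 8.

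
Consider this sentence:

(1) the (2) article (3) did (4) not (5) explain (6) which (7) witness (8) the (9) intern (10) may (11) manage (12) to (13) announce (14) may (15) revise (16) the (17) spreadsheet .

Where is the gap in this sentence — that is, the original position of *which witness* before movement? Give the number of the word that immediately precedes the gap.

Pre-movement form: The intern may manage to announce which witness may revise the spreadsheet.
'which witness' is the subject of the clause embedded under 'announce'. It moves to the left edge, and the trace sits right after 'announce':
The article did not explain which witness the intern may manage to announce ___ may revise the spreadsheet.
'announce' is word 13.

13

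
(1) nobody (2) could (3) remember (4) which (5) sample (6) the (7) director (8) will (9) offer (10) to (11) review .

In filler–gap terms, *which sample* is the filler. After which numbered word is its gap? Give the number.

Pre-movement form: The director will offer to review which sample.
'which sample' is the direct object of 'review'. It moves to the left edge, and the trace sits right after 'review':
Nobody could remember which sample the director will offer to review ___.
'review' is word 11.

11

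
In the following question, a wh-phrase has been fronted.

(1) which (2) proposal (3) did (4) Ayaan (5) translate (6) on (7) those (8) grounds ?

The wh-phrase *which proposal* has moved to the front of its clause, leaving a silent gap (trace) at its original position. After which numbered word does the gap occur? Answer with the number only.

Underlying clause: Ayaan did translate which proposal on those grounds.
The filler 'which proposal' is interpreted as the direct object of 'translate'. Wh-movement fronts it, leaving a gap right after 'translate':
Which proposal did Ayaan translate ___ on those grounds?
'translate' is word 5.

5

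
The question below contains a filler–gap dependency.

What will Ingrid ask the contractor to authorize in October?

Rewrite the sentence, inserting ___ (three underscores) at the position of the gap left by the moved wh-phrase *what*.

What will Ingrid ask the contractor to authorize ___ in October?

Pre-movement form: Ingrid will ask the contractor to authorize what in October.
'what' functions as the direct object of 'authorize'. The gap is right after 'authorize'.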